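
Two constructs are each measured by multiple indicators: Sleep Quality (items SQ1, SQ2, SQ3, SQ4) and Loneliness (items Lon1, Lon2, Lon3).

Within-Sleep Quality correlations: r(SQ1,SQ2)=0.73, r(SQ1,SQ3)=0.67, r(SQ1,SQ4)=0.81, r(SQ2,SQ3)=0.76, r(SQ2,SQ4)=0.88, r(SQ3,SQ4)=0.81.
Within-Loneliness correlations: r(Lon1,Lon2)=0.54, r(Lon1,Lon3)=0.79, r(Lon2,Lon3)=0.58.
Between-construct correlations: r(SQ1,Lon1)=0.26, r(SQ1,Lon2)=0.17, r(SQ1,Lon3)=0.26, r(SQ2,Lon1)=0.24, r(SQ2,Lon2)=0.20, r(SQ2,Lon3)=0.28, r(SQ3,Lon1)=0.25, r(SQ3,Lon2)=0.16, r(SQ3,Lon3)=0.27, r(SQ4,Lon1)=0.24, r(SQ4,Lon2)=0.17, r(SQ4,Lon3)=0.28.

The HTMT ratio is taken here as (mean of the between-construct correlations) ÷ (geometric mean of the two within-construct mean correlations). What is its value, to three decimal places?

Mean heterotrait r = 2.78/12 = 0.2317.
Mean within-SQ = 4.66/6 = 0.7767; mean within-Lon = 1.91/3 = 0.6367.
Geometric mean = √(0.7767 × 0.6367) = 0.7032.
HTMT = 0.2317 / 0.7032 = 0.329.

0.329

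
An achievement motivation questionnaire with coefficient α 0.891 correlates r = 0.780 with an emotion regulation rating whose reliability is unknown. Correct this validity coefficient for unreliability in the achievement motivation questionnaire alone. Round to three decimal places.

Single correction: r_c = r_obs / √r_xx = 0.780 / √0.891 = 0.780 / 0.9439 ≈ 0.826.

0.826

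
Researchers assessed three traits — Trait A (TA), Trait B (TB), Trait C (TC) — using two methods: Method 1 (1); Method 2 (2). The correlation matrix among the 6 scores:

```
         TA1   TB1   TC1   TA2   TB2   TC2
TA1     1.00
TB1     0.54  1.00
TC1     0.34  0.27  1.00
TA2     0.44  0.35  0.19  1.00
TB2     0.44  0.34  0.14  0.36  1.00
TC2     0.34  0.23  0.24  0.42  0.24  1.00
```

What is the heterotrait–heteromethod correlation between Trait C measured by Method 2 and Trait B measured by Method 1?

0.23

Different traits and methods: r(TC2, TB1) = 0.23.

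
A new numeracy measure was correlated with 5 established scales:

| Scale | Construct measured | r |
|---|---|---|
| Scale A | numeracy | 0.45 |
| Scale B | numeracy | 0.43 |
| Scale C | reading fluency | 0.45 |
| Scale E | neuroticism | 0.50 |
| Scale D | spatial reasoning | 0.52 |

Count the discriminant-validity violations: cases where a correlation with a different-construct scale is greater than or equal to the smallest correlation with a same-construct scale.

3

Convergent (same construct = numeracy): Scale A, Scale B.
Smallest convergent = 0.43. Discriminant values: 0.45, 0.50, 0.52; count ≥ 0.43 → 3.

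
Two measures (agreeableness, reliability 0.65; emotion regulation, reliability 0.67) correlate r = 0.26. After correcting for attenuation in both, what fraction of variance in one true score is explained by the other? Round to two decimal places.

Disattenuated r = 0.26 / √(0.65 × 0.67) = 0.26 / 0.6599 = 0.3940.
Shared true-score variance = 0.3940² = 0.1552 ≈ 0.16.

0.16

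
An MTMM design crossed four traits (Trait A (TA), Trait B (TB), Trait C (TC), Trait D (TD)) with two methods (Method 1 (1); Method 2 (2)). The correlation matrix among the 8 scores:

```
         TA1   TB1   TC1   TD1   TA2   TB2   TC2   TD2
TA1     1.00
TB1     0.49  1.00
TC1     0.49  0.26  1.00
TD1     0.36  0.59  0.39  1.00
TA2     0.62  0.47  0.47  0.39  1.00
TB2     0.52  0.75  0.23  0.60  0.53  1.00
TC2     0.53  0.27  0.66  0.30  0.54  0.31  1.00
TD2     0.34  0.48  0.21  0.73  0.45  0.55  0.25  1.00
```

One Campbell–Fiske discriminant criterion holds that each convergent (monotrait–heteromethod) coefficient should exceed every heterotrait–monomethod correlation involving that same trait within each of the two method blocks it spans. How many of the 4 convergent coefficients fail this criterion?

0

Convergent coefficients and their comparison sets:
TA (methods 1·2): 0.62 vs {0.49, 0.53, 0.49, 0.54, 0.36, 0.45} → pass.
TB (methods 1·2): 0.75 vs {0.49, 0.53, 0.26, 0.31, 0.59, 0.55} → pass.
TC (methods 1·2): 0.66 vs {0.49, 0.54, 0.26, 0.31, 0.39, 0.25} → pass.
TD (methods 1·2): 0.73 vs {0.36, 0.45, 0.59, 0.55, 0.39, 0.25} → pass.
0 of 4 fail.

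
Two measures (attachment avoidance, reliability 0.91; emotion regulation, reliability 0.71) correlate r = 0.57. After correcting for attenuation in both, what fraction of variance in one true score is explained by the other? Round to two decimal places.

0.50

Disattenuated r = 0.57 / √(0.91 × 0.71) = 0.57 / 0.8038 = 0.7091.
Shared true-score variance = 0.7091² = 0.5028 ≈ 0.50.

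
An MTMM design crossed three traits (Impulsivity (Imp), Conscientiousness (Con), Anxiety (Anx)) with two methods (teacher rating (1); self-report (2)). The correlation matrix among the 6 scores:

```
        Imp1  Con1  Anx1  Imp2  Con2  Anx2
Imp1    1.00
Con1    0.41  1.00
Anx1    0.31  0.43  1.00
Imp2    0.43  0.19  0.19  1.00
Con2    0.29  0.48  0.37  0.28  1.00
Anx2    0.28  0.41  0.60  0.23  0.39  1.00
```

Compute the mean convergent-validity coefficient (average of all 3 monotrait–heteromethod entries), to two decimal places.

0.50

Convergent values: 0.43, 0.48, 0.60; mean = 1.51/3 = 0.50.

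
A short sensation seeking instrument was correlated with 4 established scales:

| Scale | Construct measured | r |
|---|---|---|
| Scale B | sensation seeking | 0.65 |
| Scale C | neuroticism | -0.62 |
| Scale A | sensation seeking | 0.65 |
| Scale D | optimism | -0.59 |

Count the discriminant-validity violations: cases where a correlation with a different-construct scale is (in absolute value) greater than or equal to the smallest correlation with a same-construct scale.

Convergent (same construct = sensation seeking): Scale B, Scale A.
Smallest convergent = 0.65. Discriminant |r|: 0.62, 0.59; count ≥ 0.65 → 0.

0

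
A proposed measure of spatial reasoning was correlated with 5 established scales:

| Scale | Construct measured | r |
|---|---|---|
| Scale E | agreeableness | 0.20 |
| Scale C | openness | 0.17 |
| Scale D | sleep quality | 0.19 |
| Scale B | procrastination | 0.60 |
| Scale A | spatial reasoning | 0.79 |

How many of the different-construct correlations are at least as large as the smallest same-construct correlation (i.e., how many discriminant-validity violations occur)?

Convergent (same construct = spatial reasoning): Scale A.
Smallest convergent = 0.79. Discriminant values: 0.20, 0.17, 0.19, 0.60; count ≥ 0.79 → 0.

0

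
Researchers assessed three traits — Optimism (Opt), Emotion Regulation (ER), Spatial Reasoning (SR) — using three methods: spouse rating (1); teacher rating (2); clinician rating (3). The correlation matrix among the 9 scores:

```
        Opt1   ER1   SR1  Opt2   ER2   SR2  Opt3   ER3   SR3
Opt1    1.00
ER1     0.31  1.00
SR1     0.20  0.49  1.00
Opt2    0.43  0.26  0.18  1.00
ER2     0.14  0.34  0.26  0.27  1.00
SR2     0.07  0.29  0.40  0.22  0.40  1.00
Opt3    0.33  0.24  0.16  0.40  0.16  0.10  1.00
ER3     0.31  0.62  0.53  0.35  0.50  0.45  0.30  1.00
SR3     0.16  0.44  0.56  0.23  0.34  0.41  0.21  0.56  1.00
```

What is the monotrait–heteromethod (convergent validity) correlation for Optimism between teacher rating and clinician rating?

Same trait (Opt), different methods: r(Opt2, Opt3) = 0.40.

0.40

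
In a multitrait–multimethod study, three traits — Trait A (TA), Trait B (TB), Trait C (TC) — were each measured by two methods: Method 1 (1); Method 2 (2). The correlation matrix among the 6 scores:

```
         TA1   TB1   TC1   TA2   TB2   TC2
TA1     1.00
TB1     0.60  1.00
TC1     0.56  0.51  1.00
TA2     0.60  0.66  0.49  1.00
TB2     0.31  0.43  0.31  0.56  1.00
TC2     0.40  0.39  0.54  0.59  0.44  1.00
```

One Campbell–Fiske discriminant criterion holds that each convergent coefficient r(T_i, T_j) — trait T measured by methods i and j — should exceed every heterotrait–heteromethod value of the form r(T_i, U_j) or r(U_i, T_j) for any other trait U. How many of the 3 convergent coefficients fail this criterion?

Checking each validity diagonal entry against its comparison values:
TA (methods 1·2): 0.60 vs {0.31, 0.66, 0.40, 0.49} → fail.
TB (methods 1·2): 0.43 vs {0.66, 0.31, 0.39, 0.31} → fail.
TC (methods 1·2): 0.54 vs {0.49, 0.40, 0.31, 0.39} → pass.
2 of 3 fail.

2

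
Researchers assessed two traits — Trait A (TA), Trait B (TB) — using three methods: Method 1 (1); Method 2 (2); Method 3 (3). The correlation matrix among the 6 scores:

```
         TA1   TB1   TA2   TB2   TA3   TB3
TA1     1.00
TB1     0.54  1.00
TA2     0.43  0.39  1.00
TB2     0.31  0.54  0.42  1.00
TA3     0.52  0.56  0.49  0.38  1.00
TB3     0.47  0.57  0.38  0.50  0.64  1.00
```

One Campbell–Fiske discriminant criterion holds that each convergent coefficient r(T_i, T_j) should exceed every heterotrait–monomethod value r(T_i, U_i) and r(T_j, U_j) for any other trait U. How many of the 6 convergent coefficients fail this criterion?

6

Convergent coefficients and their comparison sets:
TA (methods 1·2): 0.43 vs {0.54, 0.42} → fail.
TA (methods 1·3): 0.52 vs {0.54, 0.64} → fail.
TA (methods 2·3): 0.49 vs {0.42, 0.64} → fail.
TB (methods 1·2): 0.54 vs {0.54, 0.42} → fail.
TB (methods 1·3): 0.57 vs {0.54, 0.64} → fail.
TB (methods 2·3): 0.50 vs {0.42, 0.64} → fail.
6 of 6 fail.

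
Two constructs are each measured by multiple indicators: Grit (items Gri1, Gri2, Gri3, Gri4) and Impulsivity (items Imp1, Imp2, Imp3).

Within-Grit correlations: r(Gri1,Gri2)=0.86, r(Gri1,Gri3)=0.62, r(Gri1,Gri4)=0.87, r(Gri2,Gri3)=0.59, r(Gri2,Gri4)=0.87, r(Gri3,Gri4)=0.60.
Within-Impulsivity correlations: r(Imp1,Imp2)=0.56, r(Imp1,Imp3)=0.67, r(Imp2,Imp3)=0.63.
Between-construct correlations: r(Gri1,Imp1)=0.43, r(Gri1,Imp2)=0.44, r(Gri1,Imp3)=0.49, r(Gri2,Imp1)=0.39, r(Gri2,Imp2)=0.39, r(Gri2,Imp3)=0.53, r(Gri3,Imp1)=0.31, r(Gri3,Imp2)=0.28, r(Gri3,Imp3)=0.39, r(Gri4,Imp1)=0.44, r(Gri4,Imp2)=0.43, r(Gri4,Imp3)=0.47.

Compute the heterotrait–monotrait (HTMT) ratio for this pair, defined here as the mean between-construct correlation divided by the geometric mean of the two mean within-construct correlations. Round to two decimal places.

0.62

Mean heterotrait r = 4.99/12 = 0.4158.
Mean within-Gri = 4.41/6 = 0.7350; mean within-Imp = 1.86/3 = 0.6200.
Geometric mean = √(0.7350 × 0.6200) = 0.6751.
HTMT = 0.4158 / 0.6751 = 0.62.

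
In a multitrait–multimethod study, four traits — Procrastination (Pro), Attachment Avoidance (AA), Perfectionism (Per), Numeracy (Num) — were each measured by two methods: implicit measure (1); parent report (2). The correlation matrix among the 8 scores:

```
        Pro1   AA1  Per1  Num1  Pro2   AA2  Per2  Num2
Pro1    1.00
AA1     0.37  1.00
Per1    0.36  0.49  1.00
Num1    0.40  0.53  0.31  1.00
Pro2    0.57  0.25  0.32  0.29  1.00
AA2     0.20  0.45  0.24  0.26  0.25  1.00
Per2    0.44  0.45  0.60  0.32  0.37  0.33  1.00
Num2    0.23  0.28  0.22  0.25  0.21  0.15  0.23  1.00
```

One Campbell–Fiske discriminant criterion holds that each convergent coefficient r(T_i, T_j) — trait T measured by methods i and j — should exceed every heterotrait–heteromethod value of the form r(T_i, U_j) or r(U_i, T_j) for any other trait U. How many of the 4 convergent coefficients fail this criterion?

Convergent coefficients and their comparison sets:
Pro (methods 1·2): 0.57 vs {0.20, 0.25, 0.44, 0.32, 0.23, 0.29} → pass.
AA (methods 1·2): 0.45 vs {0.25, 0.20, 0.45, 0.24, 0.28, 0.26} → fail.
Per (methods 1·2): 0.60 vs {0.32, 0.44, 0.24, 0.45, 0.22, 0.32} → pass.
Num (methods 1·2): 0.25 vs {0.29, 0.23, 0.26, 0.28, 0.32, 0.22} → fail.
2 of 4 fail.

2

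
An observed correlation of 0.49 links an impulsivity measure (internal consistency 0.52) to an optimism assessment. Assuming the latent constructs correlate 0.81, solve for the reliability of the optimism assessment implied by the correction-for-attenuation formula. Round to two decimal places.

r_true = r_obs / √(r_xx · r_yy) ⇒ 0.81 = 0.49 / √(0.52 · r_yy).
√(0.52 · r_yy) = 0.49 / 0.81 = 0.6049; 0.52 · r_yy = 0.3659; r_yy = 0.3659 / 0.52 ≈ 0.70.

0.70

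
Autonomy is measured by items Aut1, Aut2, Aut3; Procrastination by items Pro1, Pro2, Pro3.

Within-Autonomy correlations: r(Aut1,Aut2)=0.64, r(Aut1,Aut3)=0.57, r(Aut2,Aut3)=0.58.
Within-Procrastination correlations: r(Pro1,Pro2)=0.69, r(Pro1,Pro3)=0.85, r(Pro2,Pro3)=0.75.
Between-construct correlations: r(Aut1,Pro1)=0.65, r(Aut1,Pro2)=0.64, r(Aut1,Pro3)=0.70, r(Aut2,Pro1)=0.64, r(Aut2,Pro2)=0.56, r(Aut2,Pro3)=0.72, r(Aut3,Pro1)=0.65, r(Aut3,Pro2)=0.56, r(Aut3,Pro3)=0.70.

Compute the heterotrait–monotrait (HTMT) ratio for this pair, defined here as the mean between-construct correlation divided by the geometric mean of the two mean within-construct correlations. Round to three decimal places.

Mean between = 5.82/9 = 0.6467.
Mean within-Aut = 1.79/3 = 0.5967; mean within-Pro = 2.29/3 = 0.7633.
Geometric mean = √(0.5967 × 0.7633) = 0.6749.
HTMT = 0.6467 / 0.6749 = 0.958.

0.958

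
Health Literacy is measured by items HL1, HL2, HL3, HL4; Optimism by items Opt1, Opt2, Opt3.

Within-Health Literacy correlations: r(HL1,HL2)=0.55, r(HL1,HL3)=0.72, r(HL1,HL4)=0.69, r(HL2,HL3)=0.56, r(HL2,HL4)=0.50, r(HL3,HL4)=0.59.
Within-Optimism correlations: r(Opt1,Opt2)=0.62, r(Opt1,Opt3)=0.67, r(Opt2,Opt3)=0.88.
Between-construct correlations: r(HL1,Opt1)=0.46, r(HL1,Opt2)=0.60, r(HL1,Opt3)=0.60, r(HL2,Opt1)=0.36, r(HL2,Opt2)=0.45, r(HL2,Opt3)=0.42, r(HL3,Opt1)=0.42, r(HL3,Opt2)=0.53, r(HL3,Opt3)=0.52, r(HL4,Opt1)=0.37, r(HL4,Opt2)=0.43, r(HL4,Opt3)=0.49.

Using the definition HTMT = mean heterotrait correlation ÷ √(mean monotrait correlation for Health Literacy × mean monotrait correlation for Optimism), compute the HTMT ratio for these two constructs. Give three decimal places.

Mean between = 5.65/12 = 0.4708.
Mean within-HL = 3.61/6 = 0.6017; mean within-Opt = 2.17/3 = 0.7233.
Geometric mean = √(0.6017 × 0.7233) = 0.6597.
HTMT = 0.4708 / 0.6597 = 0.714.

0.714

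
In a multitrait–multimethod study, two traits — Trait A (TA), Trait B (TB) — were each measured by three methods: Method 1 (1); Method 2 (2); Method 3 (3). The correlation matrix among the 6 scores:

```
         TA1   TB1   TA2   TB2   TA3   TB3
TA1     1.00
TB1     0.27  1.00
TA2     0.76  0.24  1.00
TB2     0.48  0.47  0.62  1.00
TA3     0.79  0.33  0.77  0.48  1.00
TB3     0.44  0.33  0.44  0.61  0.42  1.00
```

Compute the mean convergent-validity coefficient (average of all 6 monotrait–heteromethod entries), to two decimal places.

Convergent values: 0.76, 0.79, 0.77, 0.47, 0.33, 0.61; mean = 3.73/6 = 0.62.

0.62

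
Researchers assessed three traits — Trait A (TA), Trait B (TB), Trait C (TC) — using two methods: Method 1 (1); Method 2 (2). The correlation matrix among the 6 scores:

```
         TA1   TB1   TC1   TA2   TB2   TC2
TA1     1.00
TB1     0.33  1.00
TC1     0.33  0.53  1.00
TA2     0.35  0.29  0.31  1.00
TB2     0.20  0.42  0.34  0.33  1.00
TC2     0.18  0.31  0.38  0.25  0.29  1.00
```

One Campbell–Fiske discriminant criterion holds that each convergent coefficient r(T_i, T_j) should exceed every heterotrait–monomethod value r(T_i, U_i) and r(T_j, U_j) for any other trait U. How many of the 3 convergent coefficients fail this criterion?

2

Convergent coefficients and their comparison sets:
TA (methods 1·2): 0.35 vs {0.33, 0.33, 0.33, 0.25} → pass.
TB (methods 1·2): 0.42 vs {0.33, 0.33, 0.53, 0.29} → fail.
TC (methods 1·2): 0.38 vs {0.33, 0.25, 0.53, 0.29} → fail.
2 of 3 fail.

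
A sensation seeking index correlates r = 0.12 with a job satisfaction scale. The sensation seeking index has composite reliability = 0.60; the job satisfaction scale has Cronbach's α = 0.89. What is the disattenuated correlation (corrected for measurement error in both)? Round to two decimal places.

r_true = r_obs / √(r_xx · r_yy) = 0.12 / √(0.60 × 0.89) = 0.12 / √0.5340 = 0.12 / 0.7308 ≈ 0.16.

0.16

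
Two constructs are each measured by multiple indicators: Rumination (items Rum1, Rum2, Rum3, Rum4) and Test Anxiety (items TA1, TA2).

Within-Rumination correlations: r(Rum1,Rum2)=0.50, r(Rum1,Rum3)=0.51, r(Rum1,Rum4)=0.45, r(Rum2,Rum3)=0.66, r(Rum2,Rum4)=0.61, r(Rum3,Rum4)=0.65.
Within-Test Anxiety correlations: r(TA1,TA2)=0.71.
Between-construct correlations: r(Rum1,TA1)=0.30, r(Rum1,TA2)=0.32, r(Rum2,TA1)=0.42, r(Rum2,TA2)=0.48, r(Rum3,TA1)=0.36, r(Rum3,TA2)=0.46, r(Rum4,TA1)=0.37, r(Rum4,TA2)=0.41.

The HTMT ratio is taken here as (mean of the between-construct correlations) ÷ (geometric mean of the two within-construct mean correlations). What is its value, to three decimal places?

0.617

Between-construct mean = 3.12/8 = 0.3900.
Mean within-Rum = 3.38/6 = 0.5633; mean within-TA = 0.71/1 = 0.7100.
Geometric mean = √(0.5633 × 0.7100) = 0.6324.
HTMT = 0.3900 / 0.6324 = 0.617.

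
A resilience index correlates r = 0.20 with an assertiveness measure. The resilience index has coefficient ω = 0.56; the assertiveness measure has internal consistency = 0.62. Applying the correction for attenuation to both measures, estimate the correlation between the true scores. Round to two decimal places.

r_true = r_obs / √(r_xx · r_yy) = 0.20 / √(0.56 × 0.62) = 0.20 / √0.3472 = 0.20 / 0.5892 ≈ 0.34.

0.34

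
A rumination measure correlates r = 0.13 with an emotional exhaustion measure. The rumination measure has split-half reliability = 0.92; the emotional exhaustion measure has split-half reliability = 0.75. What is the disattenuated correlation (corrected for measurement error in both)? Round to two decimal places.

r_true = r_obs / √(r_xx · r_yy) = 0.13 / √(0.92 × 0.75) = 0.13 / √0.6900 = 0.13 / 0.8307 ≈ 0.16.

0.16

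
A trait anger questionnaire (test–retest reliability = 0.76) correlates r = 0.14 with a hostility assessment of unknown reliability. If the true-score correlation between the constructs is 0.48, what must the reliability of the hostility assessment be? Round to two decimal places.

r_true = r_obs / √(r_xx · r_yy) ⇒ 0.48 = 0.14 / √(0.76 · r_yy).
√(0.76 · r_yy) = 0.14 / 0.48 = 0.2917; 0.76 · r_yy = 0.0851; r_yy = 0.0851 / 0.76 ≈ 0.11.

0.11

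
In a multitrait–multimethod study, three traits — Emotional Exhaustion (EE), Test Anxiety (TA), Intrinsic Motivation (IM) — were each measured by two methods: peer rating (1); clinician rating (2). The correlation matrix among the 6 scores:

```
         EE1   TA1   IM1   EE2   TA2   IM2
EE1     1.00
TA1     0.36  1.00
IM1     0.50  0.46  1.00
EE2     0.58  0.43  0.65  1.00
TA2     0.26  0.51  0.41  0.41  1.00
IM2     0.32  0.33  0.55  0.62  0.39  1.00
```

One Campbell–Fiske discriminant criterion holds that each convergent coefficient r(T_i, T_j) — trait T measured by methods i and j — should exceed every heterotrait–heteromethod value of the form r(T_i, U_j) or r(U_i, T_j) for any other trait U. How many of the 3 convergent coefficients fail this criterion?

Each convergent coefficient versus the relevant comparison correlations:
EE (methods 1·2): 0.58 vs {0.26, 0.43, 0.32, 0.65} → fail.
TA (methods 1·2): 0.51 vs {0.43, 0.26, 0.33, 0.41} → pass.
IM (methods 1·2): 0.55 vs {0.65, 0.32, 0.41, 0.33} → fail.
2 of 3 fail.

2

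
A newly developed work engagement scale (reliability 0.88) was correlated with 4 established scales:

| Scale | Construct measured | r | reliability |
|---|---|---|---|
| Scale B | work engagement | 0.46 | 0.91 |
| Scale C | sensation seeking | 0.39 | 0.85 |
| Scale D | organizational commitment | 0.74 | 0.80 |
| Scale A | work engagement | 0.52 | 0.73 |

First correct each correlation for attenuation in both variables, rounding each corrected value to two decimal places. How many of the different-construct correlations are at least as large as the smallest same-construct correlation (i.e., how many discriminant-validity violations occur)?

1

Disattenuated r (r / √(r_scale · r_new)):
  Scale B (conv): 0.46 / √(0.91·0.88) = 0.51
  Scale C (disc): 0.39 / √(0.85·0.88) = 0.45
  Scale D (disc): 0.74 / √(0.80·0.88) = 0.88
  Scale A (conv): 0.52 / √(0.73·0.88) = 0.65
Smallest convergent = 0.51. Discriminant values: 0.45, 0.88; count ≥ 0.51 → 1.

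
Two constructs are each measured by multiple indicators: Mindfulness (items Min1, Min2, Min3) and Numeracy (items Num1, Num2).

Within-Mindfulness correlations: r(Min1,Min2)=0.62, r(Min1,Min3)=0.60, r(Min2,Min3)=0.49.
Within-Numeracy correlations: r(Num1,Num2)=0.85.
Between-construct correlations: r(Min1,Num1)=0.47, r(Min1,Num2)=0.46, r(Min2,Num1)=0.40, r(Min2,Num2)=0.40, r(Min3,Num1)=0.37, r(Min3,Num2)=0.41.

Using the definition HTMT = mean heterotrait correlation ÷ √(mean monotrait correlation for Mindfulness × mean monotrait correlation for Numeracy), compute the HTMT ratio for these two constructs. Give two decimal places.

Between-construct mean = 2.51/6 = 0.4183.
Mean within-Min = 1.71/3 = 0.5700; mean within-Num = 0.85/1 = 0.8500.
Geometric mean = √(0.5700 × 0.8500) = 0.6961.
HTMT = 0.4183 / 0.6961 = 0.60.

0.60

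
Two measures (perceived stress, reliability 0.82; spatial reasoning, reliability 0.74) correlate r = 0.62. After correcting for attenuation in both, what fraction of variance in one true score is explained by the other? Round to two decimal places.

0.63

Disattenuated r = 0.62 / √(0.82 × 0.74) = 0.62 / 0.7790 = 0.7959.
Shared true-score variance = 0.7959² = 0.6335 ≈ 0.63.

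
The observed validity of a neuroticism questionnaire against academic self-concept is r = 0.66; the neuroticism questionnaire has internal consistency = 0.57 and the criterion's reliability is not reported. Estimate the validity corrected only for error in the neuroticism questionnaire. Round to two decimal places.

Single correction: r_c = r_obs / √r_xx = 0.66 / √0.57 = 0.66 / 0.7550 ≈ 0.87.

0.87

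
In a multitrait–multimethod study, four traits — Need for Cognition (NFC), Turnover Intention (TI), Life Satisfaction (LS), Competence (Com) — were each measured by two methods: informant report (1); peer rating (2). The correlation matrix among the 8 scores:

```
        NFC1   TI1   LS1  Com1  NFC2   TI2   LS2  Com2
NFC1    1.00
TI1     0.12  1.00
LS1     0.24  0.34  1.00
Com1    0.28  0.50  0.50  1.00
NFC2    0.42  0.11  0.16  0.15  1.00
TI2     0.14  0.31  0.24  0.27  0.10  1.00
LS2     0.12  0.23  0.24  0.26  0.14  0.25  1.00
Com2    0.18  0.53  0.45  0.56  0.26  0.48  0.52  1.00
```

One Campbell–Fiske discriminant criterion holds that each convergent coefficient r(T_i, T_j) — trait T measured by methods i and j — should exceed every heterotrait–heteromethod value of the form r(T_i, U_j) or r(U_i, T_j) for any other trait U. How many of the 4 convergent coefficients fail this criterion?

Checking each validity diagonal entry against its comparison values:
NFC (methods 1·2): 0.42 vs {0.14, 0.11, 0.12, 0.16, 0.18, 0.15} → pass.
TI (methods 1·2): 0.31 vs {0.11, 0.14, 0.23, 0.24, 0.53, 0.27} → fail.
LS (methods 1·2): 0.24 vs {0.16, 0.12, 0.24, 0.23, 0.45, 0.26} → fail.
Com (methods 1·2): 0.56 vs {0.15, 0.18, 0.27, 0.53, 0.26, 0.45} → pass.
2 of 4 fail.

2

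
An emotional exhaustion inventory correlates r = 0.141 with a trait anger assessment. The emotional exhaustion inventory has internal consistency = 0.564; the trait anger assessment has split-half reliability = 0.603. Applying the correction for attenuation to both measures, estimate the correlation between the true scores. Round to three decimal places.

r_true = r_obs / √(r_xx · r_yy) = 0.141 / √(0.564 × 0.603) = 0.141 / √0.340092 = 0.141 / 0.5832 ≈ 0.242.

0.242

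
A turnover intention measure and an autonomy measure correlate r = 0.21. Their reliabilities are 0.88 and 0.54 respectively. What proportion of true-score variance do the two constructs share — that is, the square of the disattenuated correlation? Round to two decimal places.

0.09

Disattenuated r = 0.21 / √(0.88 × 0.54) = 0.21 / 0.6893 = 0.3047.
Shared true-score variance = 0.3047² = 0.0928 ≈ 0.09.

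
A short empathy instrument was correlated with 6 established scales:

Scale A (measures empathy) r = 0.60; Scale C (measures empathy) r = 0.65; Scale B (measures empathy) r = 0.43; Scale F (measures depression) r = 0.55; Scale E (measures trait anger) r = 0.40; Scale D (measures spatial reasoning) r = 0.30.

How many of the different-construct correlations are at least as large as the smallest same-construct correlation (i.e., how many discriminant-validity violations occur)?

Convergent (same construct = empathy): Scale A, Scale C, Scale B.
Smallest convergent = 0.43. Discriminant values: 0.55, 0.40, 0.30; count ≥ 0.43 → 1.

1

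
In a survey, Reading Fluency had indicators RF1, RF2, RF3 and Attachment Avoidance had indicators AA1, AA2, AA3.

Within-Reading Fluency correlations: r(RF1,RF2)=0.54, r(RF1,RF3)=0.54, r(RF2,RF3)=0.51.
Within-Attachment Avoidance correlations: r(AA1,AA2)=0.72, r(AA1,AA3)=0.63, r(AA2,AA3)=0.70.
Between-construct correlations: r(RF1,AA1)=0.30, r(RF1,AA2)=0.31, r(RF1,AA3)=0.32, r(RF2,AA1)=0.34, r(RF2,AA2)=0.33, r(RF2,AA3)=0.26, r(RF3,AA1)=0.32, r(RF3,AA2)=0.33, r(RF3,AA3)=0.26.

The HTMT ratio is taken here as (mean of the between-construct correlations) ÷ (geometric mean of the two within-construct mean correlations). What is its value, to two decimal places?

0.51

Between-construct mean = 2.77/9 = 0.3078.
Mean within-RF = 1.59/3 = 0.5300; mean within-AA = 2.05/3 = 0.6833.
Geometric mean = √(0.5300 × 0.6833) = 0.6018.
HTMT = 0.3078 / 0.6018 = 0.51.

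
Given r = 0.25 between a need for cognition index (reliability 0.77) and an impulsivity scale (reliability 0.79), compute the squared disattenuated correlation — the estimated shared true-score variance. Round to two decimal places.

Disattenuated r = 0.25 / √(0.77 × 0.79) = 0.25 / 0.7799 = 0.3206.
Shared true-score variance = 0.3206² = 0.1028 ≈ 0.10.

0.10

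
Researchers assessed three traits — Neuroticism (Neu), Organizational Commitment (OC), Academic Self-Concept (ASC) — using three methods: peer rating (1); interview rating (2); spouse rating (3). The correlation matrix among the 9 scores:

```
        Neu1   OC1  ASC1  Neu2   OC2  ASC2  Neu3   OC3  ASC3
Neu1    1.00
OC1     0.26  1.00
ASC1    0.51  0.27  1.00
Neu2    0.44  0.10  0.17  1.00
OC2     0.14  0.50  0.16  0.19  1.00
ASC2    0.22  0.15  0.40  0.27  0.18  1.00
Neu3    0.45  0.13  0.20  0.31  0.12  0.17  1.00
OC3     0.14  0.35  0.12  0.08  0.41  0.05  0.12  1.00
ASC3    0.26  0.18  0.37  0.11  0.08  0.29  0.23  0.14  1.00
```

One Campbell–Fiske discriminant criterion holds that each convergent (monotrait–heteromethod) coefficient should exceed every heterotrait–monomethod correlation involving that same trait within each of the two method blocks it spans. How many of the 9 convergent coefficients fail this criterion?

4

Convergent coefficients and their comparison sets:
Neu (methods 1·2): 0.44 vs {0.26, 0.19, 0.51, 0.27} → fail.
Neu (methods 1·3): 0.45 vs {0.26, 0.12, 0.51, 0.23} → fail.
Neu (methods 2·3): 0.31 vs {0.19, 0.12, 0.27, 0.23} → pass.
OC (methods 1·2): 0.50 vs {0.26, 0.19, 0.27, 0.18} → pass.
OC (methods 1·3): 0.35 vs {0.26, 0.12, 0.27, 0.14} → pass.
OC (methods 2·3): 0.41 vs {0.19, 0.12, 0.18, 0.14} → pass.
ASC (methods 1·2): 0.40 vs {0.51, 0.27, 0.27, 0.18} → fail.
ASC (methods 1·3): 0.37 vs {0.51, 0.23, 0.27, 0.14} → fail.
ASC (methods 2·3): 0.29 vs {0.27, 0.23, 0.18, 0.14} → pass.
4 of 9 fail.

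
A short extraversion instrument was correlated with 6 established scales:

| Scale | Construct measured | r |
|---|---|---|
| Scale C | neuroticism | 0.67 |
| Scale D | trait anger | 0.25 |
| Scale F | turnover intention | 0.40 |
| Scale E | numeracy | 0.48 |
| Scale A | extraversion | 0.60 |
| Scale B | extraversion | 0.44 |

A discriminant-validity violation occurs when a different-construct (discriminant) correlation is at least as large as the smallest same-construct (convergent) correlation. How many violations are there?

2

Convergent (same construct = extraversion): Scale A, Scale B.
Smallest convergent = 0.44. Discriminant values: 0.67, 0.25, 0.40, 0.48; count ≥ 0.44 → 2.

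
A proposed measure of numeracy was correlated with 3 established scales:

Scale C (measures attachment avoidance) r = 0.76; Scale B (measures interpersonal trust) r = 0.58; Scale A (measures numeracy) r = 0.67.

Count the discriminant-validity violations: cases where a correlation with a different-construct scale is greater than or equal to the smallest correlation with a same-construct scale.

1

Convergent (same construct = numeracy): Scale A.
Smallest convergent = 0.67. Discriminant values: 0.76, 0.58; count ≥ 0.67 → 1.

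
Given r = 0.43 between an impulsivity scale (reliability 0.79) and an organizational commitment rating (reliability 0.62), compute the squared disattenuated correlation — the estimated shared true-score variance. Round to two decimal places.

Disattenuated r = 0.43 / √(0.79 × 0.62) = 0.43 / 0.6999 = 0.6144.
Shared true-score variance = 0.6144² = 0.3775 ≈ 0.38.

0.38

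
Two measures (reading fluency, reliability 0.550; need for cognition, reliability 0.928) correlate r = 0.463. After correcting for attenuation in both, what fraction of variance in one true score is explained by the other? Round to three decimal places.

0.420

Disattenuated r = 0.463 / √(0.550 × 0.928) = 0.463 / 0.7144 = 0.6481.
Shared true-score variance = 0.6481² = 0.4200 ≈ 0.420.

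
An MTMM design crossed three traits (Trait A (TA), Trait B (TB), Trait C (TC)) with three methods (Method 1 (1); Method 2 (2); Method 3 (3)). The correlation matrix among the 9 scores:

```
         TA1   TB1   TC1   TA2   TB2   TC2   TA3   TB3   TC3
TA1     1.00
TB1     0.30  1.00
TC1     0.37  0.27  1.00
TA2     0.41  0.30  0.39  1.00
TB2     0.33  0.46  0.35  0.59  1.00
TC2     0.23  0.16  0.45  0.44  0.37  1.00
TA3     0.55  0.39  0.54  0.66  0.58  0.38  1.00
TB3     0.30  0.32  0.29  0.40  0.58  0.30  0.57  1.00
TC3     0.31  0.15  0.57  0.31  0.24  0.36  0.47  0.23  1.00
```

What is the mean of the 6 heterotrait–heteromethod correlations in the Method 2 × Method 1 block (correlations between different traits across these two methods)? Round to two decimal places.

HTHM values (method 2 × method 1): 0.30, 0.39, 0.33, 0.35, 0.23, 0.16; mean = 1.76/6 = 0.29.

0.29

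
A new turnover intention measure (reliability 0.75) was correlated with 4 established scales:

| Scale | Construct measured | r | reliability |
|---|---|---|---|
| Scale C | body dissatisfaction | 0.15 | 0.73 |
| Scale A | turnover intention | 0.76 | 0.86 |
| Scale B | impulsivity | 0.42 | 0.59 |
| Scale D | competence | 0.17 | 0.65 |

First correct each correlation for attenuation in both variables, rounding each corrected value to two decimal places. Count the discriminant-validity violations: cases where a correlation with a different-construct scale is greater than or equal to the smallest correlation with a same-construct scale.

Disattenuated r (r / √(r_scale · r_new)):
  Scale C (disc): 0.15 / √(0.73·0.75) = 0.20
  Scale A (conv): 0.76 / √(0.86·0.75) = 0.95
  Scale B (disc): 0.42 / √(0.59·0.75) = 0.63
  Scale D (disc): 0.17 / √(0.65·0.75) = 0.24
Smallest convergent = 0.95. Discriminant values: 0.20, 0.63, 0.24; count ≥ 0.95 → 0.

0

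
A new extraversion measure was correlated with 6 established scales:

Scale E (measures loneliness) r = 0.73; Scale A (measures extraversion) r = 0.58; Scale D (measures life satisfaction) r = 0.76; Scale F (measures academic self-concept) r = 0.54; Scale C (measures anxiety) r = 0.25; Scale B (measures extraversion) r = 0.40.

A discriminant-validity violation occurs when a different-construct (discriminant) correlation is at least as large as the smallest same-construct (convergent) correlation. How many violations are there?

3

Convergent (same construct = extraversion): Scale A, Scale B.
Smallest convergent = 0.40. Discriminant values: 0.73, 0.76, 0.54, 0.25; count ≥ 0.40 → 3.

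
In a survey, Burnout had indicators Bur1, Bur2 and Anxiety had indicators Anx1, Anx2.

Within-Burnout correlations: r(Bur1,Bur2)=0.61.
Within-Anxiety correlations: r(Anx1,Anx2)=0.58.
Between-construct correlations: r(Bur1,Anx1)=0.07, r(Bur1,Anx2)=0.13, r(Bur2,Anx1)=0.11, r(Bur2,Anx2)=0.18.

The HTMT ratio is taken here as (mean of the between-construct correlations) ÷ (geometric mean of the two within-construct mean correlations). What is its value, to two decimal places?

Between-construct mean = 0.49/4 = 0.1225.
Mean within-Bur = 0.61/1 = 0.6100; mean within-Anx = 0.58/1 = 0.5800.
Geometric mean = √(0.6100 × 0.5800) = 0.5948.
HTMT = 0.1225 / 0.5948 = 0.21.

0.21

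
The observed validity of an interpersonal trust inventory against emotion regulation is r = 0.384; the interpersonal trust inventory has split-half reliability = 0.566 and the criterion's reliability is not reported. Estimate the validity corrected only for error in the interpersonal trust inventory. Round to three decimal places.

0.510

Single correction: r_c = r_obs / √r_xx = 0.384 / √0.566 = 0.384 / 0.7523 ≈ 0.510.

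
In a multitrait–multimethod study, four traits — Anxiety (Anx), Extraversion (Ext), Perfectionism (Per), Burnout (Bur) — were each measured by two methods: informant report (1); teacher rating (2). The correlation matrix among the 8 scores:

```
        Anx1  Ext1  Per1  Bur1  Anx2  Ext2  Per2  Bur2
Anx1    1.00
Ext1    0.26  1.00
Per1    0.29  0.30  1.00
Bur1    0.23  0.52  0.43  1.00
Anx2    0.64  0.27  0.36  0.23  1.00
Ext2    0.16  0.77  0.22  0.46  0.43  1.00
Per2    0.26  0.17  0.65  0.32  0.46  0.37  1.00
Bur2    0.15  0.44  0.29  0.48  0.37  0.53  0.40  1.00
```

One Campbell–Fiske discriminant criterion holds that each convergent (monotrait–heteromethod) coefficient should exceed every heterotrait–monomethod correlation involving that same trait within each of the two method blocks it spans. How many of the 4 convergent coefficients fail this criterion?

Each convergent coefficient versus the relevant comparison correlations:
Anx (methods 1·2): 0.64 vs {0.26, 0.43, 0.29, 0.46, 0.23, 0.37} → pass.
Ext (methods 1·2): 0.77 vs {0.26, 0.43, 0.30, 0.37, 0.52, 0.53} → pass.
Per (methods 1·2): 0.65 vs {0.29, 0.46, 0.30, 0.37, 0.43, 0.40} → pass.
Bur (methods 1·2): 0.48 vs {0.23, 0.37, 0.52, 0.53, 0.43, 0.40} → fail.
1 of 4 fail.

1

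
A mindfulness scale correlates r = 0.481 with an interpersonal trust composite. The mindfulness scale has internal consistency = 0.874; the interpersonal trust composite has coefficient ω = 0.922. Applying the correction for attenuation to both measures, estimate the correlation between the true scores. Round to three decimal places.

r_true = r_obs / √(r_xx · r_yy) = 0.481 / √(0.874 × 0.922) = 0.481 / √0.805828 = 0.481 / 0.8977 ≈ 0.536.

0.536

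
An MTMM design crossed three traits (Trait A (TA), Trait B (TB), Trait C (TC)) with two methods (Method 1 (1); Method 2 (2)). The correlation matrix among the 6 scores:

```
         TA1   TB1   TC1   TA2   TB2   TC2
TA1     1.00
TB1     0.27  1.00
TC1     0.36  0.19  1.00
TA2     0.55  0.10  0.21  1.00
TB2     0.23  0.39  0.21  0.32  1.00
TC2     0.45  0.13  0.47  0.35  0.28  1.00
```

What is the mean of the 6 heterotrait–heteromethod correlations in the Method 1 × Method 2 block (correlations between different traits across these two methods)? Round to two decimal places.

HTHM values (method 1 × method 2): 0.23, 0.45, 0.10, 0.13, 0.21, 0.21; mean = 1.33/6 = 0.22.

0.22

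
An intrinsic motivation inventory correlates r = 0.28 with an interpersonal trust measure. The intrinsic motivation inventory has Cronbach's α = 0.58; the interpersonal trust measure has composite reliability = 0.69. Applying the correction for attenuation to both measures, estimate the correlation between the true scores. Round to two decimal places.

0.44

r_true = r_obs / √(r_xx · r_yy) = 0.28 / √(0.58 × 0.69) = 0.28 / √0.4002 = 0.28 / 0.6326 ≈ 0.44.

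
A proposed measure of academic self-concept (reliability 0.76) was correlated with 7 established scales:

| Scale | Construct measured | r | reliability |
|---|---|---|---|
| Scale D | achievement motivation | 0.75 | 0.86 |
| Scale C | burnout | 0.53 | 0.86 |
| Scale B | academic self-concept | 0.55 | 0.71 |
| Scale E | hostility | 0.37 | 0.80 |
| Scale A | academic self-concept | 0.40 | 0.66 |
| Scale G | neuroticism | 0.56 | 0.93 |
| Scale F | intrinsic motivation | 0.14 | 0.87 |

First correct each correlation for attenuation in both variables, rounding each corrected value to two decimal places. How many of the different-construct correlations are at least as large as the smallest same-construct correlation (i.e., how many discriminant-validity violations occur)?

3

Disattenuated r (r / √(r_scale · r_new)):
  Scale D (disc): 0.75 / √(0.86·0.76) = 0.93
  Scale C (disc): 0.53 / √(0.86·0.76) = 0.66
  Scale B (conv): 0.55 / √(0.71·0.76) = 0.75
  Scale E (disc): 0.37 / √(0.80·0.76) = 0.47
  Scale A (conv): 0.40 / √(0.66·0.76) = 0.56
  Scale G (disc): 0.56 / √(0.93·0.76) = 0.67
  Scale F (disc): 0.14 / √(0.87·0.76) = 0.17
Smallest convergent = 0.56. Discriminant values: 0.93, 0.66, 0.47, 0.67, 0.17; count ≥ 0.56 → 3.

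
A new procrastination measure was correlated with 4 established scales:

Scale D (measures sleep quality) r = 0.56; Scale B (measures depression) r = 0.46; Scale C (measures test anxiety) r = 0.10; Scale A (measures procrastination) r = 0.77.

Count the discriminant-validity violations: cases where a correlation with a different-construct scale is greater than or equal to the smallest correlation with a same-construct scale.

0

Convergent (same construct = procrastination): Scale A.
Smallest convergent = 0.77. Discriminant values: 0.56, 0.46, 0.10; count ≥ 0.77 → 0.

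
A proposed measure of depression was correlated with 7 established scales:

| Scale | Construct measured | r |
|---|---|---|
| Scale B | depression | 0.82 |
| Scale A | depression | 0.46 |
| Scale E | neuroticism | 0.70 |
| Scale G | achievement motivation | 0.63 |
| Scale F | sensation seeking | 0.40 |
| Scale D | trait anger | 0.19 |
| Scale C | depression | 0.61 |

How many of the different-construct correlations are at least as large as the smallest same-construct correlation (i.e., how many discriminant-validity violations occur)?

Convergent (same construct = depression): Scale B, Scale A, Scale C.
Smallest convergent = 0.46. Discriminant values: 0.70, 0.63, 0.40, 0.19; count ≥ 0.46 → 2.

2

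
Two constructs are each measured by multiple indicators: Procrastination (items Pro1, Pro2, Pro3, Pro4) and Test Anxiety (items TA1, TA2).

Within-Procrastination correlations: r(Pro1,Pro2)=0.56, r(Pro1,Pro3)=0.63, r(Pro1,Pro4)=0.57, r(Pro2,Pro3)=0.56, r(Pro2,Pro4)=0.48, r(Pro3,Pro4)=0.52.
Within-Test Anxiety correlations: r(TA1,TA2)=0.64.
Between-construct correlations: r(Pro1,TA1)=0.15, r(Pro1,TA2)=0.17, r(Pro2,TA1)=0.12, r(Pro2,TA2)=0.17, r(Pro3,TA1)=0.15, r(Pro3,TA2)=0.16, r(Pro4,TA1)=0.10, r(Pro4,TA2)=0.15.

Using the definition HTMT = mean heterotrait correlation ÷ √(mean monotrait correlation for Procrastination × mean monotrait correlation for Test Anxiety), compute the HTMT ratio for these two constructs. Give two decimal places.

Between-construct mean = 1.17/8 = 0.1463.
Mean within-Pro = 3.32/6 = 0.5533; mean within-TA = 0.64/1 = 0.6400.
Geometric mean = √(0.5533 × 0.6400) = 0.5951.
HTMT = 0.1463 / 0.5951 = 0.25.

0.25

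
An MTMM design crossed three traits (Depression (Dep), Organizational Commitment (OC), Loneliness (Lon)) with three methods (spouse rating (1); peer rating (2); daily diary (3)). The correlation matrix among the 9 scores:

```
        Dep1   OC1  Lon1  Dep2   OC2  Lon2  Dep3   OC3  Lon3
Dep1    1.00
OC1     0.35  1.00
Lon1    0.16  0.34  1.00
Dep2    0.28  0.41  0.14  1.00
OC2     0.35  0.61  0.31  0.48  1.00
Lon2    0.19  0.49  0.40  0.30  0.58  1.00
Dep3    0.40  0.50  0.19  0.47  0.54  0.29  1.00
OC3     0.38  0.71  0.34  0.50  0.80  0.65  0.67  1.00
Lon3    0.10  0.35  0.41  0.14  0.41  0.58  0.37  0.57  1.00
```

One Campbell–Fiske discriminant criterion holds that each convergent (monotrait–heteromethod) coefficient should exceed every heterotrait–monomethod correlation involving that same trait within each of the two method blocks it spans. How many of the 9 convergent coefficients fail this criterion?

Each convergent coefficient versus the relevant comparison correlations:
Dep (methods 1·2): 0.28 vs {0.35, 0.48, 0.16, 0.30} → fail.
Dep (methods 1·3): 0.40 vs {0.35, 0.67, 0.16, 0.37} → fail.
Dep (methods 2·3): 0.47 vs {0.48, 0.67, 0.30, 0.37} → fail.
OC (methods 1·2): 0.61 vs {0.35, 0.48, 0.34, 0.58} → pass.
OC (methods 1·3): 0.71 vs {0.35, 0.67, 0.34, 0.57} → pass.
OC (methods 2·3): 0.80 vs {0.48, 0.67, 0.58, 0.57} → pass.
Lon (methods 1·2): 0.40 vs {0.16, 0.30, 0.34, 0.58} → fail.
Lon (methods 1·3): 0.41 vs {0.16, 0.37, 0.34, 0.57} → fail.
Lon (methods 2·3): 0.58 vs {0.30, 0.37, 0.58, 0.57} → fail.
6 of 9 fail.

6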